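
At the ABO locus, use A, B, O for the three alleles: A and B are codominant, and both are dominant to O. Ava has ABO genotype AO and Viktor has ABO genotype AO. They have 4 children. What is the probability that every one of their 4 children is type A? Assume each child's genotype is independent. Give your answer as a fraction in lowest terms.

ABO cross AO × AO → 1/4 O, 3/4 A.
So P(type A) = 3/4 per child.
All 4 independent: (3/4)^4 = 81/256.

81/256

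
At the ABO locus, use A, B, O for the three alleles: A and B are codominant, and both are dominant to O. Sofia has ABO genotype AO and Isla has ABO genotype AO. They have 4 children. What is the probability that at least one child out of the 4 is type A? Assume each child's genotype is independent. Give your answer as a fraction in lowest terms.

255/256

ABO cross AO × AO → 1/4 O, 3/4 A.
So P(type A) = 3/4 per child.
P(none) = (1/4)^4 = 1/256; P(at least one) = 1 − 1/256 = 255/256.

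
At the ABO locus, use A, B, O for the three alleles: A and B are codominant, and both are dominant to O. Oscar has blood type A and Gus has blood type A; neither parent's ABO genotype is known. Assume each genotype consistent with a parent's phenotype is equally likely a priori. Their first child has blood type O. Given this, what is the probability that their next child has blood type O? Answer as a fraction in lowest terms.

1/4

Possible genotypes: Oscar ∈ {AA, AO}; Gus ∈ {AA, AO}.
Weight each parental genotype pair by prior × P(type-O child):
  AO × AO: posterior weight 1; P(next child type O) = 1/4.
Weighted sum = 1/4.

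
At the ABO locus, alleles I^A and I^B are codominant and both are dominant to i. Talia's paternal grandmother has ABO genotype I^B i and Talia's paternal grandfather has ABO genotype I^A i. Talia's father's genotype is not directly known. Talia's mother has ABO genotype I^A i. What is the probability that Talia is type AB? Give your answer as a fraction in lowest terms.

1/8

Talia's father's ABO genotype from I^B i × I^A i: 1/4 I^A I^B, 1/4 I^A i, 1/4 I^B i, 1/4 i i.
Crossing each possibility with the mother I^A i and summing P(type AB): 1/4·1/4 + 1/4·0 + 1/4·1/4 + 1/4·0 = 1/8.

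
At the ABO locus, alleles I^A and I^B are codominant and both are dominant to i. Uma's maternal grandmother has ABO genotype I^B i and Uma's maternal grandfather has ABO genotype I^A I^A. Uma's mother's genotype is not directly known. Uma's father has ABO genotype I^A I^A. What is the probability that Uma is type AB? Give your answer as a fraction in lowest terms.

1/4

Uma's mother's ABO genotype from I^B i × I^A I^A: 1/2 I^A I^B, 1/2 I^A i.
Crossing each possibility with the father I^A I^A and summing P(type AB): 1/2·1/2 + 1/2·0 = 1/4.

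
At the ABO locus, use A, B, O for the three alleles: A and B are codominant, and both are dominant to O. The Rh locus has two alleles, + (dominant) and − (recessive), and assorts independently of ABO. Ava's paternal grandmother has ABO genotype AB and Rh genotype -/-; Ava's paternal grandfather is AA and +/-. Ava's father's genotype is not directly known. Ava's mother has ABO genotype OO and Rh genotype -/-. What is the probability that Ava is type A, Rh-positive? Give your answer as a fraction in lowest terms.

Ava's father's ABO genotype from AB × AA: 1/2 AA, 1/2 AB.
Crossing each possibility with the mother OO and summing P(type A): 1/2·1 + 1/2·1/2 = 3/4.
Similarly for Rh via the father's Rh distribution: P(Rh+) = 1/4.
Independent loci: 3/4 × 1/4 = 3/16.

3/16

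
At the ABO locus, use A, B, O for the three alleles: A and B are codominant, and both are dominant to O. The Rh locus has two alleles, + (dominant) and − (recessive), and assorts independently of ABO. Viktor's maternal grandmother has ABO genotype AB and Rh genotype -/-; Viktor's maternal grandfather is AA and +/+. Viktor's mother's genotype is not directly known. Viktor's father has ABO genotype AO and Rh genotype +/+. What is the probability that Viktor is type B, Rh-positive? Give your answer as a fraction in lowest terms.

1/8

Viktor's mother's ABO genotype from AB × AA: 1/2 AA, 1/2 AB.
Crossing each possibility with the father AO and summing P(type B): 1/2·0 + 1/2·1/4 = 1/8.
Similarly for Rh via the mother's Rh distribution: P(Rh+) = 1.
Independent loci: 1/8 × 1 = 1/8.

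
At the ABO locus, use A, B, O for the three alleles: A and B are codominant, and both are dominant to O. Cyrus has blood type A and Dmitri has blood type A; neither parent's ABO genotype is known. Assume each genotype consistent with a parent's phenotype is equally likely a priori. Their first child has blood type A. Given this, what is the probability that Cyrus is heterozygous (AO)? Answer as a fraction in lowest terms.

Possible genotypes: Cyrus ∈ {AA, AO}; Dmitri ∈ {AA, AO}.
Weight each parental genotype pair by prior × P(type-A child):
  AA × AA: posterior weight 4/15.
  AA × AO: posterior weight 4/15.
  AO × AA: posterior weight 4/15.
  AO × AO: posterior weight 1/5.
Sum the posterior weight over pairs where Cyrus is AO: 7/15.

7/15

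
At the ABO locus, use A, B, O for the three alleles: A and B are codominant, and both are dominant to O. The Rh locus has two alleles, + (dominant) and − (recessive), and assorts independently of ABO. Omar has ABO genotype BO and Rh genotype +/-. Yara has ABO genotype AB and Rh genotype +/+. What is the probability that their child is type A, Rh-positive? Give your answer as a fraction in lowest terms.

ABO cross BO × AB → offspring phenotypes: 1/4 A, 1/2 B, 1/4 AB.
Rh cross +/- × +/+ → 1 Rh+.
Independent loci: P(type A, Rh-positive) = 1/4 × 1 = 1/4.

1/4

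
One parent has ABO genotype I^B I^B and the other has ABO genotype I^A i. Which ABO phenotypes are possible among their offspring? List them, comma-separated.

B, AB

Gametes from I^B I^B × I^A i give offspring ABO genotypes I^A I^B, I^B i, i.e. phenotypes B, AB.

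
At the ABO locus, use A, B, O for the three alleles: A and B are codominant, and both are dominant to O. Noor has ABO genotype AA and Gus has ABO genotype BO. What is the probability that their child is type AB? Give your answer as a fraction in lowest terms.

ABO cross AA × BO → offspring phenotypes: 1/2 A, 1/2 AB.
So P(type AB) = 1/2.

1/2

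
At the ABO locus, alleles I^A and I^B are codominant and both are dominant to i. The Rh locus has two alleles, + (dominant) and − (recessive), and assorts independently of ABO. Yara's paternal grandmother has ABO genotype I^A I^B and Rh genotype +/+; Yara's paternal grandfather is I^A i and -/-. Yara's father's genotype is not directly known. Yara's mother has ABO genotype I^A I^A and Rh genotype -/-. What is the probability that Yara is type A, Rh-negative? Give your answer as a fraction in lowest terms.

Yara's father's ABO genotype from I^A I^B × I^A i: 1/4 I^A I^A, 1/4 I^A I^B, 1/4 I^A i, 1/4 I^B i.
Crossing each possibility with the mother I^A I^A and summing P(type A): 1/4·1 + 1/4·1/2 + 1/4·1 + 1/4·1/2 = 3/4.
Similarly for Rh via the father's Rh distribution: P(Rh-) = 1/2.
Independent loci: 3/4 × 1/2 = 3/8.

3/8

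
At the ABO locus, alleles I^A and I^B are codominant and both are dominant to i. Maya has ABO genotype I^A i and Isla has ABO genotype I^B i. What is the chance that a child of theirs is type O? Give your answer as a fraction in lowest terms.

1/4

ABO cross I^A i × I^B i → offspring phenotypes: 1/4 O, 1/4 A, 1/4 B, 1/4 AB.
So P(type O) = 1/4.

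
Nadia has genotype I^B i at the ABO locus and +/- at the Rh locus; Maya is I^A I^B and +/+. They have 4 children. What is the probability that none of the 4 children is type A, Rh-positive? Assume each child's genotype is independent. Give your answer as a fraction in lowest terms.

81/256

ABO cross I^B i × I^A I^B → 1/4 A, 1/2 B, 1/4 AB.
Rh cross +/- × +/+ → 1 Rh+; so P(type A, Rh-positive) = 1/4 × 1 = 1/4 per child.
P(not type A, Rh-positive) = 3/4 for one child; (3/4)^4 = 81/256.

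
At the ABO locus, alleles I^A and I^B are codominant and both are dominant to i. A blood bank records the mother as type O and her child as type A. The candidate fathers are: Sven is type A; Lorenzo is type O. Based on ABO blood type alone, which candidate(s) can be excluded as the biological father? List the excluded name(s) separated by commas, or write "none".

Lorenzo

A candidate is excluded only if no genotype consistent with his phenotype could produce a type A child with a type O mother.
Lorenzo (type O): no genotype consistent with that phenotype can produce a type-A child with a type-O mother.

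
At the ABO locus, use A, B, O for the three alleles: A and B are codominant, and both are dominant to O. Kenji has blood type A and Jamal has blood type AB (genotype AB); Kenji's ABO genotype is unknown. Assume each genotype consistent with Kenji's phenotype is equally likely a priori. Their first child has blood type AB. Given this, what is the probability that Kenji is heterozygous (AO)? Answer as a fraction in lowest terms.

Possible genotypes: Kenji ∈ {AA, AO}; Jamal ∈ {AB}.
Weight each parental genotype pair by prior × P(type-AB child):
  AA × AB: posterior weight 2/3.
  AO × AB: posterior weight 1/3.
Sum the posterior weight over pairs where Kenji is AO: 1/3.

1/3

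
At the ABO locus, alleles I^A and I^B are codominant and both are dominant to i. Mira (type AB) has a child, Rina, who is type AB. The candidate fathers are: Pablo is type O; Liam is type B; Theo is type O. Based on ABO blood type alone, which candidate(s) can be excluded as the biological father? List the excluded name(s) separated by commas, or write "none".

Pablo, Theo

A candidate is excluded only if no genotype consistent with his phenotype could produce a type AB child with a type AB mother.
Pablo (type O): no genotype consistent with that phenotype can produce a type-AB child with a type-AB mother.
Theo (type O): no genotype consistent with that phenotype can produce a type-AB child with a type-AB mother.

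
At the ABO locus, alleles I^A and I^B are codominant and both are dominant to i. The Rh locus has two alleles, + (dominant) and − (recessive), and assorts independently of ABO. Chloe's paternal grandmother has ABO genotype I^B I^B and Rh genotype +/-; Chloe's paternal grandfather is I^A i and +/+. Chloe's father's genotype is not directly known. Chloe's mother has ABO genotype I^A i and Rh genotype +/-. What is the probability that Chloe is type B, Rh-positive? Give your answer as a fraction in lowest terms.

7/32

Chloe's father's ABO genotype from I^B I^B × I^A i: 1/2 I^A I^B, 1/2 I^B i.
Crossing each possibility with the mother I^A i and summing P(type B): 1/2·1/4 + 1/2·1/4 = 1/4.
Similarly for Rh via the father's Rh distribution: P(Rh+) = 7/8.
Independent loci: 1/4 × 7/8 = 7/32.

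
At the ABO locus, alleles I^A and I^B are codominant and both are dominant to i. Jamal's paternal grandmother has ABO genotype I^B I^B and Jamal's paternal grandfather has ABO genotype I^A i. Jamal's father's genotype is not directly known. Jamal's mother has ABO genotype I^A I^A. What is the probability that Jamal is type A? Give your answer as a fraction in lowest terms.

Jamal's father's ABO genotype from I^B I^B × I^A i: 1/2 I^A I^B, 1/2 I^B i.
Crossing each possibility with the mother I^A I^A and summing P(type A): 1/2·1/2 + 1/2·1/2 = 1/2.

1/2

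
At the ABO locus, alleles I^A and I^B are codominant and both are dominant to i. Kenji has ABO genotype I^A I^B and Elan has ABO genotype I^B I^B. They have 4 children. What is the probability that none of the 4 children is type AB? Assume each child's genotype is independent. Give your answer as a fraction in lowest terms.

1/16

ABO cross I^A I^B × I^B I^B → 1/2 B, 1/2 AB.
So P(type AB) = 1/2 per child.
P(not type AB) = 1/2 for one child; (1/2)^4 = 1/16.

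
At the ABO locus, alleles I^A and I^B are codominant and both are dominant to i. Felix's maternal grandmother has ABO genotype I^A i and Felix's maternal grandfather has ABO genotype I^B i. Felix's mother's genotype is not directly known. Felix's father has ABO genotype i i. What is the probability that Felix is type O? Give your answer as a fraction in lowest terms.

Felix's mother's ABO genotype from I^A i × I^B i: 1/4 I^A I^B, 1/4 I^A i, 1/4 I^B i, 1/4 i i.
Crossing each possibility with the father i i and summing P(type O): 1/4·0 + 1/4·1/2 + 1/4·1/2 + 1/4·1 = 1/2.

1/2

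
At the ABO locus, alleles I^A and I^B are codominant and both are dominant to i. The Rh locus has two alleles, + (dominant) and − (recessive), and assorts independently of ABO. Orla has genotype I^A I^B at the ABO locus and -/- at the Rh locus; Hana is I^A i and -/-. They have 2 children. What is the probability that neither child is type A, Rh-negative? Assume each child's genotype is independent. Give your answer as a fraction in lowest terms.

1/4

ABO cross I^A I^B × I^A i → 1/2 A, 1/4 B, 1/4 AB.
Rh cross -/- × -/- → 1 Rh-; so P(type A, Rh-negative) = 1/2 × 1 = 1/2 per child.
P(not type A, Rh-negative) = 1/2 for one child; (1/2)^2 = 1/4.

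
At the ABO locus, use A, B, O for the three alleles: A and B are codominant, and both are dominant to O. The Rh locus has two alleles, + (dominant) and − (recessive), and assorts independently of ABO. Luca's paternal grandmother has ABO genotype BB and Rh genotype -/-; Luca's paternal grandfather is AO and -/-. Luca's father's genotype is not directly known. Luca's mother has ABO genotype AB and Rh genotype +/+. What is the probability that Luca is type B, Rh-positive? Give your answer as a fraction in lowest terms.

Luca's father's ABO genotype from BB × AO: 1/2 AB, 1/2 BO.
Crossing each possibility with the mother AB and summing P(type B): 1/2·1/4 + 1/2·1/2 = 3/8.
Similarly for Rh via the father's Rh distribution: P(Rh+) = 1.
Independent loci: 3/8 × 1 = 3/8.

3/8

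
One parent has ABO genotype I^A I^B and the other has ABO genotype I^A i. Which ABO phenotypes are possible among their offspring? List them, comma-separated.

Gametes from I^A I^B × I^A i give offspring ABO genotypes I^A I^A, I^A I^B, I^A i, I^B i, i.e. phenotypes A, B, AB.

A, B, AB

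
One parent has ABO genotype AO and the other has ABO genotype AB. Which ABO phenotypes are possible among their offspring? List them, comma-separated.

Gametes from AO × AB give offspring ABO genotypes AA, AB, AO, BO, i.e. phenotypes A, B, AB.

A, B, AB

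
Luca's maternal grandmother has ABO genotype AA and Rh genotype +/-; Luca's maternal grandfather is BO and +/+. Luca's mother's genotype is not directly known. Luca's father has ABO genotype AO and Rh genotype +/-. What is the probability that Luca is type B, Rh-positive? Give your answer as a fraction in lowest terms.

7/64

Luca's mother's ABO genotype from AA × BO: 1/2 AB, 1/2 AO.
Crossing each possibility with the father AO and summing P(type B): 1/2·1/4 + 1/2·0 = 1/8.
Similarly for Rh via the mother's Rh distribution: P(Rh+) = 7/8.
Independent loci: 1/8 × 7/8 = 7/64.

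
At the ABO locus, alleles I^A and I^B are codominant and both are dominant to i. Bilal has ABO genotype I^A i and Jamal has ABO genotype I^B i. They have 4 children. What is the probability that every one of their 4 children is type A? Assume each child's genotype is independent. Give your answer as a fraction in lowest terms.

1/256

ABO cross I^A i × I^B i → 1/4 O, 1/4 A, 1/4 B, 1/4 AB.
So P(type A) = 1/4 per child.
All 4 independent: (1/4)^4 = 1/256.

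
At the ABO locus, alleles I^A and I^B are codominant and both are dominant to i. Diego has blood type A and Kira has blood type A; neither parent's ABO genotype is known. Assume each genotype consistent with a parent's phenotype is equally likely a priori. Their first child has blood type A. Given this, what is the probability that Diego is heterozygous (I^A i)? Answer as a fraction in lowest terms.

Possible genotypes: Diego ∈ {I^A I^A, I^A i}; Kira ∈ {I^A I^A, I^A i}.
Weight each parental genotype pair by prior × P(type-A child):
  I^A I^A × I^A I^A: posterior weight 4/15.
  I^A I^A × I^A i: posterior weight 4/15.
  I^A i × I^A I^A: posterior weight 4/15.
  I^A i × I^A i: posterior weight 1/5.
Sum the posterior weight over pairs where Diego is I^A i: 7/15.

7/15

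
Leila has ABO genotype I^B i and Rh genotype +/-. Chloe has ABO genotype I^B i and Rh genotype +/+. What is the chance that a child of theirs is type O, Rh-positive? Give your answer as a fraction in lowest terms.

1/4

ABO cross I^B i × I^B i → offspring phenotypes: 1/4 O, 3/4 B.
Rh cross +/- × +/+ → 1 Rh+.
Independent loci: P(type O, Rh-positive) = 1/4 × 1 = 1/4.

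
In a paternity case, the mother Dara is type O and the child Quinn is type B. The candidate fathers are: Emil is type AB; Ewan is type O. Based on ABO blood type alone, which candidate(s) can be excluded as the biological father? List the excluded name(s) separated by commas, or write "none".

A candidate is excluded only if no genotype consistent with his phenotype could produce a type B child with a type O mother.
Ewan (type O): no genotype consistent with that phenotype can produce a type-B child with a type-O mother.

Ewan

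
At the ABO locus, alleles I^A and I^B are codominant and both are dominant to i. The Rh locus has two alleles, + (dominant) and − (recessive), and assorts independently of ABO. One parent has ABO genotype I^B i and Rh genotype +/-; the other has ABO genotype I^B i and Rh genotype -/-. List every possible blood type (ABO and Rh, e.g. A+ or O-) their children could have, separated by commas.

Gametes from I^B i × I^B i give offspring ABO genotypes I^B I^B, I^B i, i i, i.e. phenotypes O, B.
Rh cross +/- × -/- → phenotypes Rh+, Rh-.
Combining independently: O+, O-, B+, B-.

O+, O-, B+, B-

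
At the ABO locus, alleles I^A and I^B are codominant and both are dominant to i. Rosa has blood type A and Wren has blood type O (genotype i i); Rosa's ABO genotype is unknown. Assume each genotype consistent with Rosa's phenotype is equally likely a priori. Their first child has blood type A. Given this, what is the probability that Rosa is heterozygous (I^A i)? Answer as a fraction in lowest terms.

1/3

Possible genotypes: Rosa ∈ {I^A I^A, I^A i}; Wren ∈ {i i}.
Weight each parental genotype pair by prior × P(type-A child):
  I^A I^A × i i: posterior weight 2/3.
  I^A i × i i: posterior weight 1/3.
Sum the posterior weight over pairs where Rosa is I^A i: 1/3.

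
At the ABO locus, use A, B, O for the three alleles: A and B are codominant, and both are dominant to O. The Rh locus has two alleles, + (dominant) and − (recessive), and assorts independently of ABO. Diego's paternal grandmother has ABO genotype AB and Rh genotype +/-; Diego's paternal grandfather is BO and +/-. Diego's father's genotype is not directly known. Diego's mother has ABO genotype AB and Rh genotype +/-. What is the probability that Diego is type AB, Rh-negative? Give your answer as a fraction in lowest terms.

3/32

Diego's father's ABO genotype from AB × BO: 1/4 AB, 1/4 AO, 1/4 BB, 1/4 BO.
Crossing each possibility with the mother AB and summing P(type AB): 1/4·1/2 + 1/4·1/4 + 1/4·1/2 + 1/4·1/4 = 3/8.
Similarly for Rh via the father's Rh distribution: P(Rh-) = 1/4.
Independent loci: 3/8 × 1/4 = 3/32.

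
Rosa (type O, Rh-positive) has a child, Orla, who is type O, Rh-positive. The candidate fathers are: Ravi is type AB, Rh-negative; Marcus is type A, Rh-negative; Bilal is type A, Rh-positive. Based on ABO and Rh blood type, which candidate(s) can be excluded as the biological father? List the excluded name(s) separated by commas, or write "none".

Ravi

A candidate is excluded only if no genotype consistent with his phenotype could produce a type O, Rh-positive child with a type O, Rh-positive mother.
Ravi (type AB, Rh-): no genotype consistent with that phenotype can produce a type-O Rh+ child with a type-O mother.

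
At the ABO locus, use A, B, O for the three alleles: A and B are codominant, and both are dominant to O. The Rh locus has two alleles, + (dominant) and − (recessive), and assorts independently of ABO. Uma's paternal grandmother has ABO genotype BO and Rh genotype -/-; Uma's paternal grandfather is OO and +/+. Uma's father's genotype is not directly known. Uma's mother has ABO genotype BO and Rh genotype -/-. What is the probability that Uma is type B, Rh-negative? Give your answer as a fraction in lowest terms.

5/16

Uma's father's ABO genotype from BO × OO: 1/2 BO, 1/2 OO.
Crossing each possibility with the mother BO and summing P(type B): 1/2·3/4 + 1/2·1/2 = 5/8.
Similarly for Rh via the father's Rh distribution: P(Rh-) = 1/2.
Independent loci: 5/8 × 1/2 = 5/16.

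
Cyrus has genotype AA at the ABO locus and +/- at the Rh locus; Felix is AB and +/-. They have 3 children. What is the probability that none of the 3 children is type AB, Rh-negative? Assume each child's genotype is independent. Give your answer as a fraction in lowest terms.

ABO cross AA × AB → 1/2 A, 1/2 AB.
Rh cross +/- × +/- → 3/4 Rh+, 1/4 Rh-; so P(type AB, Rh-negative) = 1/2 × 1/4 = 1/8 per child.
P(not type AB, Rh-negative) = 7/8 for one child; (7/8)^3 = 343/512.

343/512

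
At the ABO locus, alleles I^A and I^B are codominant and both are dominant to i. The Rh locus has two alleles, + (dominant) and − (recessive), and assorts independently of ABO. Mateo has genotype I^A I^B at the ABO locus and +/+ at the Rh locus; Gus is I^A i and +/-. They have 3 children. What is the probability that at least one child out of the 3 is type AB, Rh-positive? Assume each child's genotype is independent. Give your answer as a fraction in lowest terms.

ABO cross I^A I^B × I^A i → 1/2 A, 1/4 B, 1/4 AB.
Rh cross +/+ × +/- → 1 Rh+; so P(type AB, Rh-positive) = 1/4 × 1 = 1/4 per child.
P(none) = (3/4)^3 = 27/64; P(at least one) = 1 − 27/64 = 37/64.

37/64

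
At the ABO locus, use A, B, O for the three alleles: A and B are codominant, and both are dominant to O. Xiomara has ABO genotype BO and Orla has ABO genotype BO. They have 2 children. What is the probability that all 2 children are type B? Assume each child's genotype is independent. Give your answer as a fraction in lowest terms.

ABO cross BO × BO → 1/4 O, 3/4 B.
So P(type B) = 3/4 per child.
All 2 independent: (3/4)^2 = 9/16.

9/16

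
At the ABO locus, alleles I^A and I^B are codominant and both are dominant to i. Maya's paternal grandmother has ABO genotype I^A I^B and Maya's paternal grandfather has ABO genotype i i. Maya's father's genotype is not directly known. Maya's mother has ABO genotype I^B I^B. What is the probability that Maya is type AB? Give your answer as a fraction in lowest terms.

Maya's father's ABO genotype from I^A I^B × i i: 1/2 I^A i, 1/2 I^B i.
Crossing each possibility with the mother I^B I^B and summing P(type AB): 1/2·1/2 + 1/2·0 = 1/4.

1/4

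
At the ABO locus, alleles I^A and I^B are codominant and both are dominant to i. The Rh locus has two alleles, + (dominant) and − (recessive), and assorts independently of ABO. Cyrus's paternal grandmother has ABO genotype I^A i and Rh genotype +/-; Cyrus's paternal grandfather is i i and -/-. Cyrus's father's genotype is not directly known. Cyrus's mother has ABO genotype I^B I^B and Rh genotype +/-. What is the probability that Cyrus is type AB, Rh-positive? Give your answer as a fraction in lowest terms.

5/32

Cyrus's father's ABO genotype from I^A i × i i: 1/2 I^A i, 1/2 i i.
Crossing each possibility with the mother I^B I^B and summing P(type AB): 1/2·1/2 + 1/2·0 = 1/4.
Similarly for Rh via the father's Rh distribution: P(Rh+) = 5/8.
Independent loci: 1/4 × 5/8 = 5/32.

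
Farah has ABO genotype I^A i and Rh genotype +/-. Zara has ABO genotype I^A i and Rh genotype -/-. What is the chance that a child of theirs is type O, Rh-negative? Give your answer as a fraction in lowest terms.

ABO cross I^A i × I^A i → offspring phenotypes: 1/4 O, 3/4 A.
Rh cross +/- × -/- → 1/2 Rh+, 1/2 Rh-.
Independent loci: P(type O, Rh-negative) = 1/4 × 1/2 = 1/8.

1/8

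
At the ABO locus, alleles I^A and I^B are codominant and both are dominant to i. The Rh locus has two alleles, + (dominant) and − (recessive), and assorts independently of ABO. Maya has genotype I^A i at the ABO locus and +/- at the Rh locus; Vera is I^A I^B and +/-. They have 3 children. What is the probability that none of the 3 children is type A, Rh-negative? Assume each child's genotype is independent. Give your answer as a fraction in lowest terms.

ABO cross I^A i × I^A I^B → 1/2 A, 1/4 B, 1/4 AB.
Rh cross +/- × +/- → 3/4 Rh+, 1/4 Rh-; so P(type A, Rh-negative) = 1/2 × 1/4 = 1/8 per child.
P(not type A, Rh-negative) = 7/8 for one child; (7/8)^3 = 343/512.

343/512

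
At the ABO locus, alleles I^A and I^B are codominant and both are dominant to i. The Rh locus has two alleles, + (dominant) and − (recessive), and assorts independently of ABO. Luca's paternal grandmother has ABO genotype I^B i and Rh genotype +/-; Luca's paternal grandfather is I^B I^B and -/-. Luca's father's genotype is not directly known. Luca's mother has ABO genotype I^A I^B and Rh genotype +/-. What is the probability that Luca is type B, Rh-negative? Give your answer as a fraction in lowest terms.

Luca's father's ABO genotype from I^B i × I^B I^B: 1/2 I^B I^B, 1/2 I^B i.
Crossing each possibility with the mother I^A I^B and summing P(type B): 1/2·1/2 + 1/2·1/2 = 1/2.
Similarly for Rh via the father's Rh distribution: P(Rh-) = 3/8.
Independent loci: 1/2 × 3/8 = 3/16.

3/16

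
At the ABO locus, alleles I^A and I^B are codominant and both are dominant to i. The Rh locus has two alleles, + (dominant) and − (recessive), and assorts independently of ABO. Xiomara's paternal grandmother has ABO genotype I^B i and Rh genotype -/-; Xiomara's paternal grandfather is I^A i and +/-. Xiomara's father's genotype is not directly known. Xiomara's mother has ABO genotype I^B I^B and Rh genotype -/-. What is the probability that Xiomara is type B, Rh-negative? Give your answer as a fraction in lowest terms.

Xiomara's father's ABO genotype from I^B i × I^A i: 1/4 I^A I^B, 1/4 I^A i, 1/4 I^B i, 1/4 i i.
Crossing each possibility with the mother I^B I^B and summing P(type B): 1/4·1/2 + 1/4·1/2 + 1/4·1 + 1/4·1 = 3/4.
Similarly for Rh via the father's Rh distribution: P(Rh-) = 3/4.
Independent loci: 3/4 × 3/4 = 9/16.

9/16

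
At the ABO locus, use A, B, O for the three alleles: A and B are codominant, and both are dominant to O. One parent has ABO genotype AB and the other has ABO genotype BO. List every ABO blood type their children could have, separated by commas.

Gametes from AB × BO give offspring ABO genotypes AB, AO, BB, BO, i.e. phenotypes A, B, AB.

A, B, AB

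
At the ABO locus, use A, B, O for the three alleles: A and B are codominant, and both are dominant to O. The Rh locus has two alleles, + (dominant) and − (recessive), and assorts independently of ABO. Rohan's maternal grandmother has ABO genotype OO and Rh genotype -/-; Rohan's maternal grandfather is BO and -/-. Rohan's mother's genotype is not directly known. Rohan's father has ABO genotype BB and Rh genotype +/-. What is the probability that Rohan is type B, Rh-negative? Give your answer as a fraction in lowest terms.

1/2

Rohan's mother's ABO genotype from OO × BO: 1/2 BO, 1/2 OO.
Crossing each possibility with the father BB and summing P(type B): 1/2·1 + 1/2·1 = 1.
Similarly for Rh via the mother's Rh distribution: P(Rh-) = 1/2.
Independent loci: 1 × 1/2 = 1/2.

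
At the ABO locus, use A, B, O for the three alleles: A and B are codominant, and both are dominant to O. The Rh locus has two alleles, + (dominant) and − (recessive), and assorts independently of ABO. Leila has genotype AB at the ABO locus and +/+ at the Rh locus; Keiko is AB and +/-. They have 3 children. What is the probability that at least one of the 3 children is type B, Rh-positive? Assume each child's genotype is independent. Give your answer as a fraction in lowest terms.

ABO cross AB × AB → 1/4 A, 1/4 B, 1/2 AB.
Rh cross +/+ × +/- → 1 Rh+; so P(type B, Rh-positive) = 1/4 × 1 = 1/4 per child.
P(none) = (3/4)^3 = 27/64; P(at least one) = 1 − 27/64 = 37/64.

37/64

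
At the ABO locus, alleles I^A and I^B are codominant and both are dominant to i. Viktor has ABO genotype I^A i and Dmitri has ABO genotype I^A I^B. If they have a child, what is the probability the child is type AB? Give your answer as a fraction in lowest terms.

1/4

ABO cross I^A i × I^A I^B → offspring phenotypes: 1/2 A, 1/4 B, 1/4 AB.
So P(type AB) = 1/4.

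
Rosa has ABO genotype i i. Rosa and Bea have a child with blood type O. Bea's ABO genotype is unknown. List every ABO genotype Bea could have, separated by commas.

I^A i, I^B i, i i

For each candidate genotype of Bea, check whether crossing it with i i can produce every observed child phenotype.
  I^A I^A → possible child types {A} ✗
  I^A I^B → possible child types {A, B} ✗
  I^A i → possible child types {O, A} ✓
  I^B I^B → possible child types {B} ✗
  I^B i → possible child types {O, B} ✓
  i i → possible child types {O} ✓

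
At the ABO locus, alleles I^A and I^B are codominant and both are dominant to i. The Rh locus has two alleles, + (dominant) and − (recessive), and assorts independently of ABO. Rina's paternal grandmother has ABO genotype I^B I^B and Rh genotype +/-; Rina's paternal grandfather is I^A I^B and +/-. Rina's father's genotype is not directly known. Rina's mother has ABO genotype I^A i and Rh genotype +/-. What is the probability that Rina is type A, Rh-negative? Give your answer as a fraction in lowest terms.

Rina's father's ABO genotype from I^B I^B × I^A I^B: 1/2 I^A I^B, 1/2 I^B I^B.
Crossing each possibility with the mother I^A i and summing P(type A): 1/2·1/2 + 1/2·0 = 1/4.
Similarly for Rh via the father's Rh distribution: P(Rh-) = 1/4.
Independent loci: 1/4 × 1/4 = 1/16.

1/16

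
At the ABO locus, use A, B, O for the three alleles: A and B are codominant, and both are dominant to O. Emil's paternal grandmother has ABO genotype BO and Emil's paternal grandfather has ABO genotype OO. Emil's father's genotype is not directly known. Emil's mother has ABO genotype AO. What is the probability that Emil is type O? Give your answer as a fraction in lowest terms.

Emil's father's ABO genotype from BO × OO: 1/2 BO, 1/2 OO.
Crossing each possibility with the mother AO and summing P(type O): 1/2·1/4 + 1/2·1/2 = 3/8.

3/8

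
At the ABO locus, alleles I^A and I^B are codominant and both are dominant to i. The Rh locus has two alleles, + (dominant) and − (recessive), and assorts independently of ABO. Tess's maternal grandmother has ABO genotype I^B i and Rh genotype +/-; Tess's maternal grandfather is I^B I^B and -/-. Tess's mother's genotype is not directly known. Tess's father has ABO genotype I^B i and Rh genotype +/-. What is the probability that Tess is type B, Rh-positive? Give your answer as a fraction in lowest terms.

Tess's mother's ABO genotype from I^B i × I^B I^B: 1/2 I^B I^B, 1/2 I^B i.
Crossing each possibility with the father I^B i and summing P(type B): 1/2·1 + 1/2·3/4 = 7/8.
Similarly for Rh via the mother's Rh distribution: P(Rh+) = 5/8.
Independent loci: 7/8 × 5/8 = 35/64.

35/64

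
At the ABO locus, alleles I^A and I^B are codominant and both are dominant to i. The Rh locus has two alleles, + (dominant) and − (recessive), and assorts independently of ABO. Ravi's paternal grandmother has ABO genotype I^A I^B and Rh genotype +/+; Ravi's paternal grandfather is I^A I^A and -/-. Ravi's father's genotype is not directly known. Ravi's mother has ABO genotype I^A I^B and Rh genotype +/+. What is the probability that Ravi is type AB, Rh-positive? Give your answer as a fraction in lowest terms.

Ravi's father's ABO genotype from I^A I^B × I^A I^A: 1/2 I^A I^A, 1/2 I^A I^B.
Crossing each possibility with the mother I^A I^B and summing P(type AB): 1/2·1/2 + 1/2·1/2 = 1/2.
Similarly for Rh via the father's Rh distribution: P(Rh+) = 1.
Independent loci: 1/2 × 1 = 1/2.

1/2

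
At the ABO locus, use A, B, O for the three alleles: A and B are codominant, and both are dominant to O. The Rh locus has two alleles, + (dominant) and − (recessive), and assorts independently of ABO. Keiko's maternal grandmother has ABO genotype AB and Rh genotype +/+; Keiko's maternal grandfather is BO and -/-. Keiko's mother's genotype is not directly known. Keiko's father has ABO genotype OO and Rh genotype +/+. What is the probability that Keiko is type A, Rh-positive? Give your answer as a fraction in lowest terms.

1/4

Keiko's mother's ABO genotype from AB × BO: 1/4 AB, 1/4 AO, 1/4 BB, 1/4 BO.
Crossing each possibility with the father OO and summing P(type A): 1/4·1/2 + 1/4·1/2 + 1/4·0 + 1/4·0 = 1/4.
Similarly for Rh via the mother's Rh distribution: P(Rh+) = 1.
Independent loci: 1/4 × 1 = 1/4.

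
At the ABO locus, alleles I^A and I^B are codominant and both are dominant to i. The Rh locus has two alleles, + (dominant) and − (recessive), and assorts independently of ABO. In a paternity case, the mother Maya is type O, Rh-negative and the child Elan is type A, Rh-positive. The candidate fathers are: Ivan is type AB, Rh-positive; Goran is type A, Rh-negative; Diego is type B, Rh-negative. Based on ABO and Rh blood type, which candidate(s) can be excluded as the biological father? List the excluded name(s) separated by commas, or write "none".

Goran, Diego

A candidate is excluded only if no genotype consistent with his phenotype could produce a type A, Rh-positive child with a type O, Rh-negative mother.
Goran (type A, Rh-): no genotype consistent with that phenotype can produce a type-A Rh+ child with a type-O mother.
Diego (type B, Rh-): no genotype consistent with that phenotype can produce a type-A Rh+ child with a type-O mother.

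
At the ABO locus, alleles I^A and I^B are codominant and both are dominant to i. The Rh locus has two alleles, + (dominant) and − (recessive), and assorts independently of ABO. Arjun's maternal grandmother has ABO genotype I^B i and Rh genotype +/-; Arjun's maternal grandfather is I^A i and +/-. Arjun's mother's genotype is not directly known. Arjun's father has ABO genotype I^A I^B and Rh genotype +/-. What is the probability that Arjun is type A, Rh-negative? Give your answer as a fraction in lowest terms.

3/32

Arjun's mother's ABO genotype from I^B i × I^A i: 1/4 I^A I^B, 1/4 I^A i, 1/4 I^B i, 1/4 i i.
Crossing each possibility with the father I^A I^B and summing P(type A): 1/4·1/4 + 1/4·1/2 + 1/4·1/4 + 1/4·1/2 = 3/8.
Similarly for Rh via the mother's Rh distribution: P(Rh-) = 1/4.
Independent loci: 3/8 × 1/4 = 3/32.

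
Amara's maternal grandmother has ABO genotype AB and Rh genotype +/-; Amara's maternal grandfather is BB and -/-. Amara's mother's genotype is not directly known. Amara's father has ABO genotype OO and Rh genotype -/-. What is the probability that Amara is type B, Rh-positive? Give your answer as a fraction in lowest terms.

Amara's mother's ABO genotype from AB × BB: 1/2 AB, 1/2 BB.
Crossing each possibility with the father OO and summing P(type B): 1/2·1/2 + 1/2·1 = 3/4.
Similarly for Rh via the mother's Rh distribution: P(Rh+) = 1/4.
Independent loci: 3/4 × 1/4 = 3/16.

3/16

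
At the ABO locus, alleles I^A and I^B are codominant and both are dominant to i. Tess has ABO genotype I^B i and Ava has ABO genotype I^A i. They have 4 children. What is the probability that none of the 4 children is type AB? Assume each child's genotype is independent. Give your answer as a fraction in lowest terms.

ABO cross I^B i × I^A i → 1/4 O, 1/4 A, 1/4 B, 1/4 AB.
So P(type AB) = 1/4 per child.
P(not type AB) = 3/4 for one child; (3/4)^4 = 81/256.

81/256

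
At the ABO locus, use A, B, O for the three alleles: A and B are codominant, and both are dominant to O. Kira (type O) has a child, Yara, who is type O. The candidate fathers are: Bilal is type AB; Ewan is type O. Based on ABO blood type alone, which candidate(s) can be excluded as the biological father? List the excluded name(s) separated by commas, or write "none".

Bilal

A candidate is excluded only if no genotype consistent with his phenotype could produce a type O child with a type O mother.
Bilal (type AB): no genotype consistent with that phenotype can produce a type-O child with a type-O mother.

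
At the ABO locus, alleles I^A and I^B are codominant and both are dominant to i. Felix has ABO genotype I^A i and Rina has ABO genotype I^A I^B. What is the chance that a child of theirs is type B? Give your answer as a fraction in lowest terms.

1/4

ABO cross I^A i × I^A I^B → offspring phenotypes: 1/2 A, 1/4 B, 1/4 AB.
So P(type B) = 1/4.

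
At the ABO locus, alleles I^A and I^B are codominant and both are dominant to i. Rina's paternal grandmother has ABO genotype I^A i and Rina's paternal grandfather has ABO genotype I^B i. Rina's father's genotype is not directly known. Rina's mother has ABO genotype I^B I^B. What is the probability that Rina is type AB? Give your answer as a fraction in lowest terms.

1/4

Rina's father's ABO genotype from I^A i × I^B i: 1/4 I^A I^B, 1/4 I^A i, 1/4 I^B i, 1/4 i i.
Crossing each possibility with the mother I^B I^B and summing P(type AB): 1/4·1/2 + 1/4·1/2 + 1/4·0 + 1/4·0 = 1/4.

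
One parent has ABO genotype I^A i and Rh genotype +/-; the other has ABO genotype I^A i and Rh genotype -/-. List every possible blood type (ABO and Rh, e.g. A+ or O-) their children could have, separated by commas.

Gametes from I^A i × I^A i give offspring ABO genotypes I^A I^A, I^A i, i i, i.e. phenotypes O, A.
Rh cross +/- × -/- → phenotypes Rh+, Rh-.
Combining independently: O+, O-, A+, A-.

O+, O-, A+, A-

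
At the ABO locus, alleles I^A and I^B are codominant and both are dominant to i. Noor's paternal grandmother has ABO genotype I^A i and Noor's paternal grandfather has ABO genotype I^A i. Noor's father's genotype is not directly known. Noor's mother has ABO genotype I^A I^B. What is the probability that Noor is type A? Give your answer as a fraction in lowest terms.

Noor's father's ABO genotype from I^A i × I^A i: 1/4 I^A I^A, 1/2 I^A i, 1/4 i i.
Crossing each possibility with the mother I^A I^B and summing P(type A): 1/4·1/2 + 1/2·1/2 + 1/4·1/2 = 1/2.

1/2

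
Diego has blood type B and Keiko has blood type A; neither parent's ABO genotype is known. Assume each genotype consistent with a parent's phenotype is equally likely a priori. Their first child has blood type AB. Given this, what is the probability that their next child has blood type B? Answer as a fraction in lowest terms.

5/36

Possible genotypes: Diego ∈ {I^B I^B, I^B i}; Keiko ∈ {I^A I^A, I^A i}.
Weight each parental genotype pair by prior × P(type-AB child):
  I^B I^B × I^A I^A: posterior weight 4/9; P(next child type B) = 0.
  I^B I^B × I^A i: posterior weight 2/9; P(next child type B) = 1/2.
  I^B i × I^A I^A: posterior weight 2/9; P(next child type B) = 0.
  I^B i × I^A i: posterior weight 1/9; P(next child type B) = 1/4.
Weighted sum = 5/36.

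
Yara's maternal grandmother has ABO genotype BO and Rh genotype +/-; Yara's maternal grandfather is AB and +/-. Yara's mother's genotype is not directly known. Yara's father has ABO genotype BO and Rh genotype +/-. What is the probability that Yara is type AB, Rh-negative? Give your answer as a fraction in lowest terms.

1/32

Yara's mother's ABO genotype from BO × AB: 1/4 AB, 1/4 AO, 1/4 BB, 1/4 BO.
Crossing each possibility with the father BO and summing P(type AB): 1/4·1/4 + 1/4·1/4 + 1/4·0 + 1/4·0 = 1/8.
Similarly for Rh via the mother's Rh distribution: P(Rh-) = 1/4.
Independent loci: 1/8 × 1/4 = 1/32.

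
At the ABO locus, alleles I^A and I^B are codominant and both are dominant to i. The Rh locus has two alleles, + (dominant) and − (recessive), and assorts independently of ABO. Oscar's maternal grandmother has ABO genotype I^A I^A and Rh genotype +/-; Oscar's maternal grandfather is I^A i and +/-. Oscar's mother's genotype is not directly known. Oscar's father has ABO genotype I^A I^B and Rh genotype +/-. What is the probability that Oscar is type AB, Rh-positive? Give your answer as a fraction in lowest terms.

Oscar's mother's ABO genotype from I^A I^A × I^A i: 1/2 I^A I^A, 1/2 I^A i.
Crossing each possibility with the father I^A I^B and summing P(type AB): 1/2·1/2 + 1/2·1/4 = 3/8.
Similarly for Rh via the mother's Rh distribution: P(Rh+) = 3/4.
Independent loci: 3/8 × 3/4 = 9/32.

9/32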